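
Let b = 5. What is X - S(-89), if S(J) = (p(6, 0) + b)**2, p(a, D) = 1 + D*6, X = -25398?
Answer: -25434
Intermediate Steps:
p(a, D) = 1 + 6*D
S(J) = 36 (S(J) = ((1 + 6*0) + 5)**2 = ((1 + 0) + 5)**2 = (1 + 5)**2 = 6**2 = 36)
X - S(-89) = -25398 - 1*36 = -25398 - 36 = -25434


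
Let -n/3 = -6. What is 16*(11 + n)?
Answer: 464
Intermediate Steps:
n = 18 (n = -3*(-6) = 18)
16*(11 + n) = 16*(11 + 18) = 16*29 = 464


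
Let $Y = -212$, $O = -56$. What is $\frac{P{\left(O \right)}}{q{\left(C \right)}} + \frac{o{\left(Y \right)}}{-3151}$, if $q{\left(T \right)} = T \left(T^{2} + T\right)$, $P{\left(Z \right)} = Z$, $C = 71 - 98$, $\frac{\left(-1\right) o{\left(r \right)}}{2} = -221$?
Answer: $- \frac{4100606}{29862027} \approx -0.13732$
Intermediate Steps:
$o{\left(r \right)} = 442$ ($o{\left(r \right)} = \left(-2\right) \left(-221\right) = 442$)
$C = -27$ ($C = 71 - 98 = -27$)
$q{\left(T \right)} = T \left(T + T^{2}\right)$
$\frac{P{\left(O \right)}}{q{\left(C \right)}} + \frac{o{\left(Y \right)}}{-3151} = - \frac{56}{\left(-27\right)^{2} \left(1 - 27\right)} + \frac{442}{-3151} = - \frac{56}{729 \left(-26\right)} + 442 \left(- \frac{1}{3151}\right) = - \frac{56}{-18954} - \frac{442}{3151} = \left(-56\right) \left(- \frac{1}{18954}\right) - \frac{442}{3151} = \frac{28}{9477} - \frac{442}{3151} = - \frac{4100606}{29862027}$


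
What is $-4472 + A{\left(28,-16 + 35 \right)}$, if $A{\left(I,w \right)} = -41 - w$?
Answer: $-4532$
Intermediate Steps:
$-4472 + A{\left(28,-16 + 35 \right)} = -4472 - 60 = -4532$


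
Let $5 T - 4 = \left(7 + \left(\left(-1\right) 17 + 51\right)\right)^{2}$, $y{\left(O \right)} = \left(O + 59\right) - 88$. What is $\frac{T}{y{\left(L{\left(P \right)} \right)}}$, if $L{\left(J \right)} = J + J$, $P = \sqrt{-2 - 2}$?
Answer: $- \frac{9773}{857} - \frac{1348 i}{857} \approx -11.404 - 1.5729 i$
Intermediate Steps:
$P = 2 i$ ($P = \sqrt{-4} = 2 i \approx 2.0 i$)
$L{\left(J \right)} = 2 J$
$y{\left(O \right)} = -29 + O$ ($y{\left(O \right)} = \left(59 + O\right) - 88 = -29 + O$)
$T = 337$ ($T = \frac{4}{5} + \frac{\left(7 + \left(\left(-1\right) 17 + 51\right)\right)^{2}}{5} = \frac{4}{5} + \frac{\left(7 + \left(-17 + 51\right)\right)^{2}}{5} = \frac{4}{5} + \frac{\left(7 + 34\right)^{2}}{5} = \frac{4}{5} + \frac{41^{2}}{5} = \frac{4}{5} + \frac{1}{5} \cdot 1681 = \frac{4}{5} + \frac{1681}{5} = 337$)
$\frac{T}{y{\left(L{\left(P \right)} \right)}} = \frac{337}{-29 + 2 \cdot 2 i} = \frac{337}{-29 + 4 i} = 337 \frac{-29 - 4 i}{857} = \frac{337 \left(-29 - 4 i\right)}{857}$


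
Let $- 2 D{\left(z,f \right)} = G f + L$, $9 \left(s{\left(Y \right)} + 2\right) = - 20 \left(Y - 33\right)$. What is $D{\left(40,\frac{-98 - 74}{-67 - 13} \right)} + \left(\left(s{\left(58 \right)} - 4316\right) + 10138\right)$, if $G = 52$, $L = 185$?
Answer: $\frac{252722}{45} \approx 5616.0$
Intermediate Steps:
$s{\left(Y \right)} = \frac{214}{3} - \frac{20 Y}{9}$ ($s{\left(Y \right)} = -2 + \frac{\left(-20\right) \left(Y - 33\right)}{9} = -2 + \frac{\left(-20\right) \left(-33 + Y\right)}{9} = -2 + \frac{660 - 20 Y}{9} = -2 - \left(- \frac{220}{3} + \frac{20 Y}{9}\right) = \frac{214}{3} - \frac{20 Y}{9}$)
$D{\left(z,f \right)} = - \frac{185}{2} - 26 f$ ($D{\left(z,f \right)} = - \frac{52 f + 185}{2} = - \frac{185 + 52 f}{2} = - \frac{185}{2} - 26 f$)
$D{\left(40,\frac{-98 - 74}{-67 - 13} \right)} + \left(\left(s{\left(58 \right)} - 4316\right) + 10138\right) = \left(- \frac{185}{2} - 26 \frac{-98 - 74}{-67 - 13}\right) + \left(\left(\left(\frac{214}{3} - \frac{1160}{9}\right) - 4316\right) + 10138\right) = \left(- \frac{185}{2} - 26 \left(- \frac{172}{-80}\right)\right) + \left(\left(\left(\frac{214}{3} - \frac{1160}{9}\right) - 4316\right) + 10138\right) = \left(- \frac{185}{2} - 26 \left(\left(-172\right) \left(- \frac{1}{80}\right)\right)\right) + \left(\left(- \frac{518}{9} - 4316\right) + 10138\right) = \left(- \frac{185}{2} - \frac{559}{10}\right) + \left(- \frac{39362}{9} + 10138\right) = \left(- \frac{185}{2} - \frac{559}{10}\right) + \frac{51880}{9} = - \frac{742}{5} + \frac{51880}{9} = \frac{252722}{45}$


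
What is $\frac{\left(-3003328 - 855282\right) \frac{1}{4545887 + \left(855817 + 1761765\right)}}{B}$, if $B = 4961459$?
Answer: $- \frac{3858610}{35541257741271} \approx -1.0857 \cdot 10^{-7}$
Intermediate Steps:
$\frac{\left(-3003328 - 855282\right) \frac{1}{4545887 + \left(855817 + 1761765\right)}}{B} = \frac{\left(-3003328 - 855282\right) \frac{1}{4545887 + \left(855817 + 1761765\right)}}{4961459} = - \frac{3858610}{4545887 + 2617582} \cdot \frac{1}{4961459} = - \frac{3858610}{7163469} \cdot \frac{1}{4961459} = \left(-3858610\right) \frac{1}{7163469} \cdot \frac{1}{4961459} = \left(- \frac{3858610}{7163469}\right) \frac{1}{4961459} = - \frac{3858610}{35541257741271}$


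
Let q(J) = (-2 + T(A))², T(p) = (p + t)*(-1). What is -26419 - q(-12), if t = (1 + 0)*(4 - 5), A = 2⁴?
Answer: -26708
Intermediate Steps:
A = 16
t = -1 (t = 1*(-1) = -1)
T(p) = 1 - p (T(p) = (p - 1)*(-1) = (-1 + p)*(-1) = 1 - p)
q(J) = 289 (q(J) = (-2 + (1 - 1*16))² = (-2 + (1 - 16))² = (-2 - 15)² = (-17)² = 289)
-26419 - q(-12) = -26419 - 1*289 = -26419 - 289 = -26708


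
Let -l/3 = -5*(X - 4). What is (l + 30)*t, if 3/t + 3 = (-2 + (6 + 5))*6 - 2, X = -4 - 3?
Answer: -405/49 ≈ -8.2653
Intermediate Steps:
X = -7
t = 3/49 (t = 3/(-3 + ((-2 + (6 + 5))*6 - 2)) = 3/(-3 + ((-2 + 11)*6 - 2)) = 3/(-3 + (9*6 - 2)) = 3/(-3 + (54 - 2)) = 3/(-3 + 52) = 3/49 ≈ 0.061224)
l = -165 (l = -(-15)*(-7 - 4) = -(-15)*(-11) = -3*55 = -165)
(l + 30)*t = (-165 + 30)*(3/49) = -135*3/49 = -405/49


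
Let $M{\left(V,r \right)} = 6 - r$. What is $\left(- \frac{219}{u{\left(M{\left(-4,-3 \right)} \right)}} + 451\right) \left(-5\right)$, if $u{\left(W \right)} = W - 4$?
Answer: $-2036$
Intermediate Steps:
$u{\left(W \right)} = -4 + W$
$\left(- \frac{219}{u{\left(M{\left(-4,-3 \right)} \right)}} + 451\right) \left(-5\right) = \left(- \frac{219}{-4 + \left(6 - -3\right)} + 451\right) \left(-5\right) = \left(- \frac{219}{-4 + \left(6 + 3\right)} + 451\right) \left(-5\right) = \left(- \frac{219}{-4 + 9} + 451\right) \left(-5\right) = \left(- \frac{219}{5} + 451\right) \left(-5\right) = \frac{2036}{5} \left(-5\right) = -2036$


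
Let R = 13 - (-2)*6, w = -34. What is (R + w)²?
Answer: 81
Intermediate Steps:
R = 25 (R = 13 - 1*(-12) = 13 + 12 = 25)
(R + w)² = (25 - 34)² = (-9)² = 81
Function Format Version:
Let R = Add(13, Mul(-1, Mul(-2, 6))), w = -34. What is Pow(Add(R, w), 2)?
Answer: 81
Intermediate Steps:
R = 25 (R = Add(13, Mul(-1, -12)) = Add(13, 12) = 25)
Pow(Add(R, w), 2) = Pow(Add(25, -34), 2) = Pow(-9, 2) = 81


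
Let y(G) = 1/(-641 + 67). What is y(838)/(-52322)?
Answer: 1/30032828 ≈ 3.3297e-8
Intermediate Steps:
y(G) = -1/574 (y(G) = 1/(-574) = -1/574)
y(838)/(-52322) = -1/574/(-52322) = -1/574*(-1/52322) = 1/30032828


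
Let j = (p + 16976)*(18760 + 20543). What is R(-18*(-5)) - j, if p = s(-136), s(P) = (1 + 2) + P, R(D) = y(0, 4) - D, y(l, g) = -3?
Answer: -661980522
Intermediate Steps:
R(D) = -3 - D
s(P) = 3 + P
p = -133 (p = 3 - 136 = -133)
j = 661980429 (j = (-133 + 16976)*(18760 + 20543) = 16843*39303 = 661980429)
R(-18*(-5)) - j = (-3 - (-18)*(-5)) - 1*661980429 = (-3 - 1*90) - 661980429 = (-3 - 90) - 661980429 = -93 - 661980429 = -661980522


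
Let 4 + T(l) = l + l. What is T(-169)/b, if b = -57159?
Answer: 38/6351 ≈ 0.0059833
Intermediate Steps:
T(l) = -4 + 2*l (T(l) = -4 + (l + l) = -4 + 2*l)
T(-169)/b = (-4 + 2*(-169))/(-57159) = (-4 - 338)*(-1/57159) = -342*(-1/57159) = 38/6351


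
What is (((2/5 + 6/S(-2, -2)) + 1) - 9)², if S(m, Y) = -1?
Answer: 4624/25 ≈ 184.96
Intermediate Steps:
(((2/5 + 6/S(-2, -2)) + 1) - 9)² = (((2/5 + 6/(-1)) + 1) - 9)² = (((2*(⅕) + 6*(-1)) + 1) - 9)² = (((⅖ - 6) + 1) - 9)² = ((-28/5 + 1) - 9)² = (-23/5 - 9)² = (-68/5)² = 4624/25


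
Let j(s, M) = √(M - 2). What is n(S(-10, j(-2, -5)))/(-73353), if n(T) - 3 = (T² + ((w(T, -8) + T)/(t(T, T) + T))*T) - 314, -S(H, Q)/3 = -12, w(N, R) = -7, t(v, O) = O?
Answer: -1999/146706 ≈ -0.013626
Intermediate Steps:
j(s, M) = √(-2 + M)
S(H, Q) = 36 (S(H, Q) = -3*(-12) = 36)
n(T) = -629/2 + T² + T/2 (n(T) = 3 + ((T² + ((-7 + T)/(T + T))*T) - 314) = 3 + ((T² + ((-7 + T)/((2*T)))*T) - 314) = 3 + ((T² + ((-7 + T)*(1/(2*T)))*T) - 314) = 3 + ((T² + ((-7 + T)/(2*T))*T) - 314) = 3 + ((T² + (-7/2 + T/2)) - 314) = 3 + ((-7/2 + T² + T/2) - 314) = 3 + (-635/2 + T² + T/2) = -629/2 + T² + T/2)
n(S(-10, j(-2, -5)))/(-73353) = (-629/2 + 36² + (½)*36)/(-73353) = (-629/2 + 1296 + 18)*(-1/73353) = (1999/2)*(-1/73353) = -1999/146706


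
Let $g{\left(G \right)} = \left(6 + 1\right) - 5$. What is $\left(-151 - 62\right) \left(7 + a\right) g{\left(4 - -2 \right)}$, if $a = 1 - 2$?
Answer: $-2556$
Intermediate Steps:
$g{\left(G \right)} = 2$ ($g{\left(G \right)} = 7 - 5 = 2$)
$a = -1$
$\left(-151 - 62\right) \left(7 + a\right) g{\left(4 - -2 \right)} = \left(-151 - 62\right) \left(7 - 1\right) 2 = - 213 \cdot 6 \cdot 2 = \left(-213\right) 12 = -2556$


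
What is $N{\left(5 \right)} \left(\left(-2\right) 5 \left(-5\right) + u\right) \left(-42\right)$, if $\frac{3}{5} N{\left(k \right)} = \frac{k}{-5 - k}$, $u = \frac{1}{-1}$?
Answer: $1715$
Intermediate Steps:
$u = -1$
$N{\left(k \right)} = \frac{5 k}{3 \left(-5 - k\right)}$ ($N{\left(k \right)} = \frac{5 \frac{k}{-5 - k}}{3} = \frac{5 k}{3 \left(-5 - k\right)}$)
$N{\left(5 \right)} \left(\left(-2\right) 5 \left(-5\right) + u\right) \left(-42\right) = \left(-5\right) 5 \frac{1}{15 + 3 \cdot 5} \left(\left(-2\right) 5 \left(-5\right) - 1\right) \left(-42\right) = \left(-5\right) 5 \frac{1}{15 + 15} \left(\left(-10\right) \left(-5\right) - 1\right) \left(-42\right) = \left(-5\right) 5 \cdot \frac{1}{30} \left(50 - 1\right) \left(-42\right) = \left(-5\right) 5 \cdot \frac{1}{30} \cdot 49 \left(-42\right) = \left(- \frac{5}{6}\right) 49 \left(-42\right) = \left(- \frac{245}{6}\right) \left(-42\right) = 1715$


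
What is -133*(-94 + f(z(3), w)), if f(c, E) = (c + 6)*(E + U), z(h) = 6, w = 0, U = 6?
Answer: 2926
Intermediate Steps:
f(c, E) = (6 + E)*(6 + c) (f(c, E) = (c + 6)*(E + 6) = (6 + c)*(6 + E) = (6 + E)*(6 + c))
-133*(-94 + f(z(3), w)) = -133*(-94 + (36 + 6*0 + 6*6 + 0*6)) = -133*(-94 + (36 + 0 + 36 + 0)) = -133*(-94 + 72) = -133*(-22) = 2926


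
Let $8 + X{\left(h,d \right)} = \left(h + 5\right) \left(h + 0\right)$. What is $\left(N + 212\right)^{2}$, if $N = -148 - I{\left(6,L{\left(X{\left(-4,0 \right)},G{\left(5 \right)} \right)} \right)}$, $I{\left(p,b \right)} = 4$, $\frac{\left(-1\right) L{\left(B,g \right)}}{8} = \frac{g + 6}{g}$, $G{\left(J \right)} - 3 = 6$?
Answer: $3600$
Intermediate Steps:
$G{\left(J \right)} = 9$ ($G{\left(J \right)} = 3 + 6 = 9$)
$X{\left(h,d \right)} = -8 + h \left(5 + h\right)$ ($X{\left(h,d \right)} = -8 + \left(h + 5\right) \left(h + 0\right) = -8 + \left(5 + h\right) h = -8 + h \left(5 + h\right)$)
$L{\left(B,g \right)} = - \frac{8 \left(6 + g\right)}{g}$ ($L{\left(B,g \right)} = - 8 \frac{g + 6}{g} = - 8 \frac{6 + g}{g} = - \frac{8 \left(6 + g\right)}{g}$)
$N = -152$ ($N = -148 - 4 = -152$)
$\left(N + 212\right)^{2} = \left(-152 + 212\right)^{2} = 60^{2} = 3600$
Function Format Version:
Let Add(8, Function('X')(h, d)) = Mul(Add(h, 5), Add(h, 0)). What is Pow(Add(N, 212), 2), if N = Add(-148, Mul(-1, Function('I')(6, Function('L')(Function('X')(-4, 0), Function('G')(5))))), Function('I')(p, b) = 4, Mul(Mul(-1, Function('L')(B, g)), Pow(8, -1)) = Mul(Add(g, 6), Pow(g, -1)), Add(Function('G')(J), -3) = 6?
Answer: 3600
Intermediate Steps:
Function('G')(J) = 9 (Function('G')(J) = Add(3, 6) = 9)
Function('X')(h, d) = Add(-8, Mul(h, Add(5, h))) (Function('X')(h, d) = Add(-8, Mul(Add(h, 5), Add(h, 0))) = Add(-8, Mul(Add(5, h), h)) = Add(-8, Mul(h, Add(5, h))))
Function('L')(B, g) = Mul(-8, Pow(g, -1), Add(6, g)) (Function('L')(B, g) = Mul(-8, Mul(Add(g, 6), Pow(g, -1))) = Mul(-8, Mul(Add(6, g), Pow(g, -1))) = Mul(-8, Mul(Pow(g, -1), Add(6, g))) = Mul(-8, Pow(g, -1), Add(6, g)))
N = -152 (N = Add(-148, Mul(-1, 4)) = Add(-148, -4) = -152)
Pow(Add(N, 212), 2) = Pow(Add(-152, 212), 2) = Pow(60, 2) = 3600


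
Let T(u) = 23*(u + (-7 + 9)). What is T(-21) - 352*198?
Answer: -70133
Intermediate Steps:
T(u) = 46 + 23*u (T(u) = 23*(u + 2) = 23*(2 + u) = 46 + 23*u)
T(-21) - 352*198 = (46 + 23*(-21)) - 352*198 = (46 - 483) - 69696 = -437 - 69696 = -70133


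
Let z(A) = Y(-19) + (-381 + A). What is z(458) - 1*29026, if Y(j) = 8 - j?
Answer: -28922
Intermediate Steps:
z(A) = -354 + A (z(A) = (8 - 1*(-19)) + (-381 + A) = (8 + 19) + (-381 + A) = 27 + (-381 + A) = -354 + A)
z(458) - 1*29026 = (-354 + 458) - 1*29026 = 104 - 29026 = -28922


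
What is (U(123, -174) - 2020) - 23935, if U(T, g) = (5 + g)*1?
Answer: -26124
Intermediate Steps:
U(T, g) = 5 + g
(U(123, -174) - 2020) - 23935 = ((5 - 174) - 2020) - 23935 = (-169 - 2020) - 23935 = -2189 - 23935 = -26124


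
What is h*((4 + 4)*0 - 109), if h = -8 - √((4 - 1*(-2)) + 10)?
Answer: 1308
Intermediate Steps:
h = -12 (h = -8 - √((4 + 2) + 10) = -8 - √(6 + 10) = -8 - √16 = -8 - 1*4 = -8 - 4 = -12)
h*((4 + 4)*0 - 109) = -12*((4 + 4)*0 - 109) = -12*(8*0 - 109) = -12*(0 - 109) = -12*(-109) = 1308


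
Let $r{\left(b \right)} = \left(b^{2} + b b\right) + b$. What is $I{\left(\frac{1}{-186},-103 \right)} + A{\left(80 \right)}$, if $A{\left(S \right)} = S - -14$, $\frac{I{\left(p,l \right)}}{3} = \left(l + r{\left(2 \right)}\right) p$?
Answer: $\frac{191}{2} \approx 95.5$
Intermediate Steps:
$r{\left(b \right)} = b + 2 b^{2}$ ($r{\left(b \right)} = \left(b^{2} + b^{2}\right) + b = 2 b^{2} + b = b + 2 b^{2}$)
$I{\left(p,l \right)} = 3 p \left(10 + l\right)$ ($I{\left(p,l \right)} = 3 \left(l + 2 \left(1 + 2 \cdot 2\right)\right) p = 3 \left(l + 2 \left(1 + 4\right)\right) p = 3 \left(l + 2 \cdot 5\right) p = 3 \left(l + 10\right) p = 3 \left(10 + l\right) p = 3 p \left(10 + l\right)$)
$A{\left(S \right)} = 14 + S$ ($A{\left(S \right)} = S + 14 = 14 + S$)
$I{\left(\frac{1}{-186},-103 \right)} + A{\left(80 \right)} = \frac{3 \left(10 - 103\right)}{-186} + \left(14 + 80\right) = 3 \left(- \frac{1}{186}\right) \left(-93\right) + 94 = \frac{3}{2} + 94 = \frac{191}{2}$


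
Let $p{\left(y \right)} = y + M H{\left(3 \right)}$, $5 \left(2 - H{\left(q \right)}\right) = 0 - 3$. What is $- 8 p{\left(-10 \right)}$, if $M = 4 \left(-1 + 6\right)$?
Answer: $-336$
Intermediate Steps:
$H{\left(q \right)} = \frac{13}{5}$ ($H{\left(q \right)} = 2 - \frac{0 - 3}{5} = 2 - - \frac{3}{5} = 2 + \frac{3}{5} = \frac{13}{5}$)
$M = 20$ ($M = 4 \cdot 5 = 20$)
$p{\left(y \right)} = 52 + y$ ($p{\left(y \right)} = y + 20 \cdot \frac{13}{5} = y + 52 = 52 + y$)
$- 8 p{\left(-10 \right)} = - 8 \left(52 - 10\right) = \left(-8\right) 42 = -336$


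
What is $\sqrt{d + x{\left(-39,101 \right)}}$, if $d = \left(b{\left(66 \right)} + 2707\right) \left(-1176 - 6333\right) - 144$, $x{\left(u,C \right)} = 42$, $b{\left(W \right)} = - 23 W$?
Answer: $i \sqrt{8928303} \approx 2988.0 i$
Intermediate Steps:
$d = -8928345$ ($d = \left(\left(-23\right) 66 + 2707\right) \left(-1176 - 6333\right) - 144 = \left(-1518 + 2707\right) \left(-7509\right) - 144 = 1189 \left(-7509\right) - 144 = -8928201 - 144 = -8928345$)
$\sqrt{d + x{\left(-39,101 \right)}} = \sqrt{-8928345 + 42} = \sqrt{-8928303} = i \sqrt{8928303}$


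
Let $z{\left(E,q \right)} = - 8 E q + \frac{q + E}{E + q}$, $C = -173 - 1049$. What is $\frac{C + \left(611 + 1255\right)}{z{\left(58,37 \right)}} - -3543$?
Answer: $\frac{60822037}{17167} \approx 3543.0$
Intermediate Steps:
$C = -1222$ ($C = -173 - 1049 = -1222$)
$z{\left(E,q \right)} = 1 - 8 E q$ ($z{\left(E,q \right)} = - 8 E q + \frac{E + q}{E + q} = - 8 E q + 1 = 1 - 8 E q$)
$\frac{C + \left(611 + 1255\right)}{z{\left(58,37 \right)}} - -3543 = \frac{-1222 + \left(611 + 1255\right)}{1 - 464 \cdot 37} - -3543 = \frac{-1222 + 1866}{1 - 17168} + 3543 = \frac{644}{-17167} + 3543 = 644 \left(- \frac{1}{17167}\right) + 3543 = - \frac{644}{17167} + 3543 = \frac{60822037}{17167}$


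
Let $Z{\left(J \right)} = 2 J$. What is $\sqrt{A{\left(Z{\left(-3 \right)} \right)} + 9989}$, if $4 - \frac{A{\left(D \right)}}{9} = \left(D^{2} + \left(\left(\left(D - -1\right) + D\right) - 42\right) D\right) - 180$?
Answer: $\sqrt{8459} \approx 91.973$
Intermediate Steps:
$A{\left(D \right)} = 1656 - 9 D^{2} - 9 D \left(-41 + 2 D\right)$ ($A{\left(D \right)} = 36 - 9 \left(\left(D^{2} + \left(\left(\left(D - -1\right) + D\right) - 42\right) D\right) - 180\right) = 36 - 9 \left(\left(D^{2} + \left(\left(\left(D + 1\right) + D\right) - 42\right) D\right) - 180\right) = 36 - 9 \left(\left(D^{2} + \left(\left(\left(1 + D\right) + D\right) - 42\right) D\right) - 180\right) = 36 - 9 \left(\left(D^{2} + \left(\left(1 + 2 D\right) - 42\right) D\right) - 180\right) = 36 - 9 \left(\left(D^{2} + \left(-41 + 2 D\right) D\right) - 180\right) = 36 - 9 \left(\left(D^{2} + D \left(-41 + 2 D\right)\right) - 180\right) = 36 - 9 \left(-180 + D^{2} + D \left(-41 + 2 D\right)\right) = 36 - \left(-1620 + 9 D^{2} + 9 D \left(-41 + 2 D\right)\right) = 1656 - 9 D^{2} - 9 D \left(-41 + 2 D\right)$)
$\sqrt{A{\left(Z{\left(-3 \right)} \right)} + 9989} = \sqrt{\left(1656 - 27 \left(2 \left(-3\right)\right)^{2} + 369 \cdot 2 \left(-3\right)\right) + 9989} = \sqrt{\left(1656 - 27 \left(-6\right)^{2} + 369 \left(-6\right)\right) + 9989} = \sqrt{\left(1656 - 972 - 2214\right) + 9989} = \sqrt{-1530 + 9989} = \sqrt{8459}$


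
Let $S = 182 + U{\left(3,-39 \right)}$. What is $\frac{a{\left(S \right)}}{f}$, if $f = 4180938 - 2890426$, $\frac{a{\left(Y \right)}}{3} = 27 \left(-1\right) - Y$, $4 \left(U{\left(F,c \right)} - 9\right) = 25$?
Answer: $- \frac{2691}{5162048} \approx -0.00052131$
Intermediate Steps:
$U{\left(F,c \right)} = \frac{61}{4}$ ($U{\left(F,c \right)} = 9 + \frac{1}{4} \cdot 25 = 9 + \frac{25}{4} = \frac{61}{4}$)
$S = \frac{789}{4}$ ($S = 182 + \frac{61}{4} = \frac{789}{4} \approx 197.25$)
$a{\left(Y \right)} = -81 - 3 Y$ ($a{\left(Y \right)} = 3 \left(27 \left(-1\right) - Y\right) = 3 \left(-27 - Y\right) = -81 - 3 Y$)
$f = 1290512$ ($f = 4180938 - 2890426 = 1290512$)
$\frac{a{\left(S \right)}}{f} = \frac{-81 - \frac{2367}{4}}{1290512} = \left(-81 - \frac{2367}{4}\right) \frac{1}{1290512} = \left(- \frac{2691}{4}\right) \frac{1}{1290512} = - \frac{2691}{5162048}$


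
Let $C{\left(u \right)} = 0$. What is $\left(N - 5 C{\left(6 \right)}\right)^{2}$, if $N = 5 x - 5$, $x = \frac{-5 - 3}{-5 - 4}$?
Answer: $\frac{25}{81} \approx 0.30864$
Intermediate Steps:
$x = \frac{8}{9}$ ($x = - \frac{8}{-9} = \left(-8\right) \left(- \frac{1}{9}\right) = \frac{8}{9} \approx 0.88889$)
$N = - \frac{5}{9}$ ($N = 5 \cdot \frac{8}{9} - 5 = \frac{40}{9} - 5 = - \frac{5}{9} \approx -0.55556$)
$\left(N - 5 C{\left(6 \right)}\right)^{2} = \left(- \frac{5}{9} - 0\right)^{2} = \left(- \frac{5}{9} + 0\right)^{2} = \left(- \frac{5}{9}\right)^{2} = \frac{25}{81}$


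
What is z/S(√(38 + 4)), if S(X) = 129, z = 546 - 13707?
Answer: -4387/43 ≈ -102.02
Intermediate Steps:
z = -13161
z/S(√(38 + 4)) = -13161/129 = -13161*1/129 = -4387/43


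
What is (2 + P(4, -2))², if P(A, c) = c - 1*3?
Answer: 9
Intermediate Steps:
P(A, c) = -3 + c (P(A, c) = c - 3 = -3 + c)
(2 + P(4, -2))² = (2 + (-3 - 2))² = (2 - 5)² = (-3)² = 9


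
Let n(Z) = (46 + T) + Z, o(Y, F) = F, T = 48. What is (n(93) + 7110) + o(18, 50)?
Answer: 7347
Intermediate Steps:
n(Z) = 94 + Z (n(Z) = (46 + 48) + Z = 94 + Z)
(n(93) + 7110) + o(18, 50) = ((94 + 93) + 7110) + 50 = (187 + 7110) + 50 = 7297 + 50 = 7347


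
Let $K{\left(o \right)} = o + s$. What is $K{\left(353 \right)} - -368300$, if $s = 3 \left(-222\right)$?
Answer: $367987$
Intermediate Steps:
$s = -666$
$K{\left(o \right)} = -666 + o$ ($K{\left(o \right)} = o - 666 = -666 + o$)
$K{\left(353 \right)} - -368300 = \left(-666 + 353\right) - -368300 = -313 + 368300 = 367987$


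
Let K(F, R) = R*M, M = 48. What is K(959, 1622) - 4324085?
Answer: -4246229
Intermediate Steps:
K(F, R) = 48*R (K(F, R) = R*48 = 48*R)
K(959, 1622) - 4324085 = 48*1622 - 4324085 = 77856 - 4324085 = -4246229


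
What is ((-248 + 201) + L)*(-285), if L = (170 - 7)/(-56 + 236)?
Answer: 157643/12 ≈ 13137.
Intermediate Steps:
L = 163/180 ≈ 0.90556
((-248 + 201) + L)*(-285) = ((-248 + 201) + 163/180)*(-285) = (-47 + 163/180)*(-285) = -8297/180*(-285) = 157643/12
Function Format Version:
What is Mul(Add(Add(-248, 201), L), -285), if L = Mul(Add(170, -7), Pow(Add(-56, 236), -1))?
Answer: Rational(157643, 12) ≈ 13137.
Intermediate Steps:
L = Rational(163, 180) (L = Mul(163, Pow(180, -1)) = Mul(163, Rational(1, 180)) = Rational(163, 180) ≈ 0.90556)
Mul(Add(Add(-248, 201), L), -285) = Mul(Add(Add(-248, 201), Rational(163, 180)), -285) = Mul(Add(-47, Rational(163, 180)), -285) = Mul(Rational(-8297, 180), -285) = Rational(157643, 12)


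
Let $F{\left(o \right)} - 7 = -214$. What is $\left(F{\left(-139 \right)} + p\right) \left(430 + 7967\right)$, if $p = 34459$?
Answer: $287614044$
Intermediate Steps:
$F{\left(o \right)} = -207$ ($F{\left(o \right)} = 7 - 214 = -207$)
$\left(F{\left(-139 \right)} + p\right) \left(430 + 7967\right) = \left(-207 + 34459\right) \left(430 + 7967\right) = 34252 \cdot 8397 = 287614044$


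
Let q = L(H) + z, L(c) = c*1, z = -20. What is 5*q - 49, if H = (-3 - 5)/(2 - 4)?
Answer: -129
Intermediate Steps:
H = 4 (H = -8/(-2) = -8*(-½) = 4)
L(c) = c
q = -16 (q = 4 - 20 = -16)
5*q - 49 = 5*(-16) - 49 = -80 - 49 = -129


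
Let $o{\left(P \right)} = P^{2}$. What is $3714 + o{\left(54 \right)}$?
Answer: $6630$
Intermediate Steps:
$3714 + o{\left(54 \right)} = 3714 + 54^{2} = 3714 + 2916 = 6630$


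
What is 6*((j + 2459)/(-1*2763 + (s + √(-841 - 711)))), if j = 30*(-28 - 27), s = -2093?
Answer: -1473189/1473893 - 2427*I*√97/2947786 ≈ -0.99952 - 0.0081089*I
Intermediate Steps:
j = -1650 (j = 30*(-55) = -1650)
6*((j + 2459)/(-1*2763 + (s + √(-841 - 711)))) = 6*((-1650 + 2459)/(-1*2763 + (-2093 + √(-841 - 711)))) = 6*(809/(-2763 + (-2093 + √(-1552)))) = 6*(809/(-2763 + (-2093 + 4*I*√97))) = 6*(809/(-4856 + 4*I*√97)) = 4854/(-4856 + 4*I*√97)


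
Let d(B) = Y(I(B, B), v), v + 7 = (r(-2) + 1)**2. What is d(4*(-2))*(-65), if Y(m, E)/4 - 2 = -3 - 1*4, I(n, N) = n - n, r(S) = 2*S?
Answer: 1300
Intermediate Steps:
I(n, N) = 0
v = 2 (v = -7 + (2*(-2) + 1)**2 = -7 + (-4 + 1)**2 = -7 + (-3)**2 = -7 + 9 = 2)
Y(m, E) = -20 (Y(m, E) = 8 + 4*(-3 - 1*4) = 8 + 4*(-3 - 4) = 8 + 4*(-7) = 8 - 28 = -20)
d(B) = -20
d(4*(-2))*(-65) = -20*(-65) = 1300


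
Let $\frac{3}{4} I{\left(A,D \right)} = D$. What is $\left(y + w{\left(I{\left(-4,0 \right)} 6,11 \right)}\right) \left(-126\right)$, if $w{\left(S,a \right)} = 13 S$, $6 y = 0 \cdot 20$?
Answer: $0$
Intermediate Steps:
$I{\left(A,D \right)} = \frac{4 D}{3}$
$y = 0$ ($y = \frac{0 \cdot 20}{6} = \frac{1}{6} \cdot 0 = 0$)
$\left(y + w{\left(I{\left(-4,0 \right)} 6,11 \right)}\right) \left(-126\right) = \left(0 + 13 \cdot \frac{4}{3} \cdot 0 \cdot 6\right) \left(-126\right) = \left(0 + 13 \cdot 0 \cdot 6\right) \left(-126\right) = \left(0 + 13 \cdot 0\right) \left(-126\right) = \left(0 + 0\right) \left(-126\right) = 0 \left(-126\right) = 0$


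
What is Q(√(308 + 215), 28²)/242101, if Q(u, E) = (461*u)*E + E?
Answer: 784/242101 + 361424*√523/242101 ≈ 34.144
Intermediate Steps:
Q(u, E) = E + 461*E*u (Q(u, E) = 461*E*u + E = E + 461*E*u)
Q(√(308 + 215), 28²)/242101 = (28²*(1 + 461*√(308 + 215)))/242101 = (784*(1 + 461*√523))*(1/242101) = (784 + 361424*√523)*(1/242101) = 784/242101 + 361424*√523/242101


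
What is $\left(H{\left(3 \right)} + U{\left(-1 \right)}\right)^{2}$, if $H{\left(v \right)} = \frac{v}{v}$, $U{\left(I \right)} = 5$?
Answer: $36$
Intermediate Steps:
$H{\left(v \right)} = 1$
$\left(H{\left(3 \right)} + U{\left(-1 \right)}\right)^{2} = \left(1 + 5\right)^{2} = 6^{2} = 36$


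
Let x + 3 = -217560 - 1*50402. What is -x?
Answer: 267965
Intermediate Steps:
x = -267965 (x = -3 + (-217560 - 1*50402) = -3 + (-217560 - 50402) = -3 - 267962 = -267965)
-x = -1*(-267965) = 267965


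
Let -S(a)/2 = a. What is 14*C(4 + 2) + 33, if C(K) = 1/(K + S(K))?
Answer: 92/3 ≈ 30.667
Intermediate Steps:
S(a) = -2*a
C(K) = -1/K (C(K) = 1/(K - 2*K) = 1/(-K) = -1/K)
14*C(4 + 2) + 33 = 14*(-1/(4 + 2)) + 33 = 14*(-1/6) + 33 = -7/3 + 33 = 92/3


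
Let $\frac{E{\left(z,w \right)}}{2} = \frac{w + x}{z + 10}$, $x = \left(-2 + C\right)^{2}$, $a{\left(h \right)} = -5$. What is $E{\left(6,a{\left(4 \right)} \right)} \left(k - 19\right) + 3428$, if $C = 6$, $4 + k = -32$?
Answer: $\frac{26819}{8} \approx 3352.4$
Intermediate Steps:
$k = -36$ ($k = -4 - 32 = -36$)
$x = 16$ ($x = \left(-2 + 6\right)^{2} = 4^{2} = 16$)
$E{\left(z,w \right)} = \frac{2 \left(16 + w\right)}{10 + z}$ ($E{\left(z,w \right)} = 2 \frac{w + 16}{z + 10} = 2 \frac{16 + w}{10 + z} = \frac{2 \left(16 + w\right)}{10 + z}$)
$E{\left(6,a{\left(4 \right)} \right)} \left(k - 19\right) + 3428 = \frac{2 \left(16 - 5\right)}{10 + 6} \left(-36 - 19\right) + 3428 = 2 \cdot \frac{1}{16} \cdot 11 \left(-55\right) + 3428 = \frac{11}{8} \left(-55\right) + 3428 = - \frac{605}{8} + 3428 = \frac{26819}{8}$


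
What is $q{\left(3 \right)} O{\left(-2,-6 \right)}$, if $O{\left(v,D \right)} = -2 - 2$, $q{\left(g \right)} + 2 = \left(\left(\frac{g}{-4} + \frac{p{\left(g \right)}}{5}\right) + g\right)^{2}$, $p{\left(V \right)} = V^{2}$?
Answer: $- \frac{5761}{100} \approx -57.61$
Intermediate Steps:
$q{\left(g \right)} = -2 + \left(\frac{g^{2}}{5} + \frac{3 g}{4}\right)^{2}$ ($q{\left(g \right)} = -2 + \left(\left(\frac{g}{-4} + \frac{g^{2}}{5}\right) + g\right)^{2} = -2 + \left(\left(g \left(- \frac{1}{4}\right) + g^{2} \cdot \frac{1}{5}\right) + g\right)^{2} = -2 + \left(\left(- \frac{g}{4} + \frac{g^{2}}{5}\right) + g\right)^{2} = -2 + \left(\frac{g^{2}}{5} + \frac{3 g}{4}\right)^{2}$)
$O{\left(v,D \right)} = -4$ ($O{\left(v,D \right)} = -2 - 2 = -4$)
$q{\left(3 \right)} O{\left(-2,-6 \right)} = \left(-2 + \frac{3^{2} \left(15 + 4 \cdot 3\right)^{2}}{400}\right) \left(-4\right) = \left(-2 + \frac{1}{400} \cdot 9 \left(15 + 12\right)^{2}\right) \left(-4\right) = \left(-2 + \frac{1}{400} \cdot 9 \cdot 27^{2}\right) \left(-4\right) = \left(-2 + \frac{1}{400} \cdot 9 \cdot 729\right) \left(-4\right) = \left(-2 + \frac{6561}{400}\right) \left(-4\right) = \frac{5761}{400} \left(-4\right) = - \frac{5761}{100}$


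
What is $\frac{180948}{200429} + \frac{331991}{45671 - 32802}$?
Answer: $\frac{68869243951}{2579320801} \approx 26.701$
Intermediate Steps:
$\frac{180948}{200429} + \frac{331991}{45671 - 32802} = 180948 \cdot \frac{1}{200429} + \frac{331991}{45671 - 32802} = \frac{180948}{200429} + \frac{331991}{12869} = \frac{68869243951}{2579320801}$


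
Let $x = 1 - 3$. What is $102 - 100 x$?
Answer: $302$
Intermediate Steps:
$x = -2$ ($x = 1 - 3 = -2$)
$102 - 100 x = 102 - -200 = 102 + 200 = 302$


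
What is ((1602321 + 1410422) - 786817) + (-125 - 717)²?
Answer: 2934890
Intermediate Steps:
((1602321 + 1410422) - 786817) + (-125 - 717)² = (3012743 - 786817) + (-842)² = 2225926 + 708964 = 2934890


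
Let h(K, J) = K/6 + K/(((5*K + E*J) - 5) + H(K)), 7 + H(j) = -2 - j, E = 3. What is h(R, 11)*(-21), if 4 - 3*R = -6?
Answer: -4025/291 ≈ -13.832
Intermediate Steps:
R = 10/3 (R = 4/3 - 1/3*(-6) = 4/3 + 2 = 10/3 ≈ 3.3333)
H(j) = -9 - j (H(j) = -7 + (-2 - j) = -9 - j)
h(K, J) = K/6 + K/(-14 + 3*J + 4*K) (h(K, J) = K/6 + K/(((5*K + 3*J) - 5) + (-9 - K)) = K*(1/6) + K/(((3*J + 5*K) - 5) + (-9 - K)) = K/6 + K/((-5 + 3*J + 5*K) + (-9 - K)) = K/6 + K/(-14 + 3*J + 4*K))
h(R, 11)*(-21) = ((1/6)*(10/3)*(-8 + 3*11 + 4*(10/3))/(-14 + 3*11 + 4*(10/3)))*(-21) = ((1/6)*(10/3)*(-8 + 33 + 40/3)/(-14 + 33 + 40/3))*(-21) = ((1/6)*(10/3)*(115/3)/(97/3))*(-21) = ((1/6)*(10/3)*(3/97)*(115/3))*(-21) = (575/873)*(-21) = -4025/291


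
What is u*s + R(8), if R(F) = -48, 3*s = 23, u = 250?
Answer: 5606/3 ≈ 1868.7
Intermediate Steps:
s = 23/3 (s = (⅓)*23 = 23/3 ≈ 7.6667)
u*s + R(8) = 250*(23/3) - 48 = 5750/3 - 48 = 5606/3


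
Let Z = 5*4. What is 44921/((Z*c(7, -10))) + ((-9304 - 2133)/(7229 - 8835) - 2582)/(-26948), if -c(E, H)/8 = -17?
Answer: 244420106631/14714685920 ≈ 16.611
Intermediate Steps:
c(E, H) = 136 (c(E, H) = -8*(-17) = 136)
Z = 20
44921/((Z*c(7, -10))) + ((-9304 - 2133)/(7229 - 8835) - 2582)/(-26948) = 44921/((20*136)) + ((-9304 - 2133)/(7229 - 8835) - 2582)/(-26948) = 44921/2720 + (-11437/(-1606) - 2582)*(-1/26948) = 44921*(1/2720) + (-11437*(-1/1606) - 2582)*(-1/26948) = 44921/2720 + (11437/1606 - 2582)*(-1/26948) = 44921/2720 - 4135255/1606*(-1/26948) = 44921/2720 + 4135255/43278488 = 244420106631/14714685920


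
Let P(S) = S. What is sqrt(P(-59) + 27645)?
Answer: sqrt(27586) ≈ 166.09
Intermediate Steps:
sqrt(P(-59) + 27645) = sqrt(-59 + 27645) = sqrt(27586)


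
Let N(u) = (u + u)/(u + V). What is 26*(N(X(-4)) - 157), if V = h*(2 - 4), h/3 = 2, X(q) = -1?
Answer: -4078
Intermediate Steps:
h = 6 (h = 3*2 = 6)
V = -12 (V = 6*(2 - 4) = 6*(-2) = -12)
N(u) = 2*u/(-12 + u) (N(u) = (u + u)/(u - 12) = (2*u)/(-12 + u) = 2*u/(-12 + u))
26*(N(X(-4)) - 157) = 26*(2*(-1)/(-12 - 1) - 157) = 26*(2*(-1)/(-13) - 157) = 26*(2*(-1)*(-1/13) - 157) = 26*(2/13 - 157) = 26*(-2039/13) = -4078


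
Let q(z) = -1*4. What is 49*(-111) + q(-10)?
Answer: -5443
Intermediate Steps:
q(z) = -4
49*(-111) + q(-10) = 49*(-111) - 4 = -5439 - 4 = -5443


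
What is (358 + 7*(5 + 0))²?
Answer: 154449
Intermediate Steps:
(358 + 7*(5 + 0))² = (358 + 7*5)² = (358 + 35)² = 393² = 154449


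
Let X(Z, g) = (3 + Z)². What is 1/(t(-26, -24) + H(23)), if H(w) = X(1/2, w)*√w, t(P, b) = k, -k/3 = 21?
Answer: -144/1183 - 4*√23/169 ≈ -0.23524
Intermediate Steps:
k = -63 (k = -3*21 = -63)
t(P, b) = -63
H(w) = 49*√w/4 (H(w) = (3 + 1/2)²*√w = (3 + ½)²*√w = (7/2)²*√w = 49*√w/4)
1/(t(-26, -24) + H(23)) = 1/(-63 + 49*√23/4)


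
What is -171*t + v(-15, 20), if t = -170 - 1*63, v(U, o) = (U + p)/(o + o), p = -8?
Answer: 1593697/40 ≈ 39842.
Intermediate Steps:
v(U, o) = (-8 + U)/(2*o) (v(U, o) = (U - 8)/(o + o) = (-8 + U)/((2*o)) = (-8 + U)*(1/(2*o)) = (-8 + U)/(2*o))
t = -233 (t = -170 - 63 = -233)
-171*t + v(-15, 20) = -171*(-233) + (½)*(-8 - 15)/20 = 39843 + (½)*(1/20)*(-23) = 39843 - 23/40 = 1593697/40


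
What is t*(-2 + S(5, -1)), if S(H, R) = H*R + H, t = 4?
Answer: -8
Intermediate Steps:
S(H, R) = H + H*R
t*(-2 + S(5, -1)) = 4*(-2 + 5*(1 - 1)) = 4*(-2 + 5*0) = 4*(-2 + 0) = 4*(-2) = -8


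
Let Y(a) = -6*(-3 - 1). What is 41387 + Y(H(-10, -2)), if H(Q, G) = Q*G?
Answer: 41411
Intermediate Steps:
H(Q, G) = G*Q
Y(a) = 24 (Y(a) = -6*(-4) = 24)
41387 + Y(H(-10, -2)) = 41387 + 24 = 41411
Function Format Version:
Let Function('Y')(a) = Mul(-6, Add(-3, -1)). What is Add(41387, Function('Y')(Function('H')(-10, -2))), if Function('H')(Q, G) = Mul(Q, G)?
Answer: 41411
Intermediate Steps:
Function('H')(Q, G) = Mul(G, Q)
Function('Y')(a) = 24 (Function('Y')(a) = Mul(-6, -4) = 24)
Add(41387, Function('Y')(Function('H')(-10, -2))) = Add(41387, 24) = 41411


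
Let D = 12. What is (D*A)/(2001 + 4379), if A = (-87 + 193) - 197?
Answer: -273/1595 ≈ -0.17116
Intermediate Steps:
A = -91 (A = 106 - 197 = -91)
(D*A)/(2001 + 4379) = (12*(-91))/(2001 + 4379) = -1092/6380 = -1092*1/6380 = -273/1595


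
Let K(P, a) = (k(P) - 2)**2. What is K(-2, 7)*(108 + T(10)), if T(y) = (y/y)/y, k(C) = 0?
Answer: 2162/5 ≈ 432.40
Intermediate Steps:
T(y) = 1/y
K(P, a) = 4 (K(P, a) = (0 - 2)**2 = (-2)**2 = 4)
K(-2, 7)*(108 + T(10)) = 4*(108 + 1/10) = 4*(1081/10) = 2162/5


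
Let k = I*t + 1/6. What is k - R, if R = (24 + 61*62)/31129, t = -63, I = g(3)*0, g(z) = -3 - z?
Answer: 8293/186774 ≈ 0.044401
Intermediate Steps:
I = 0 (I = (-3 - 1*3)*0 = (-3 - 3)*0 = -6*0 = 0)
R = 3806/31129 (R = (24 + 3782)*(1/31129) = 3806*(1/31129) = 3806/31129 ≈ 0.12227)
k = ⅙ (k = 0*(-63) + 1/6 = 0 + ⅙ = ⅙ ≈ 0.16667)
k - R = ⅙ - 1*3806/31129 = ⅙ - 3806/31129 = 8293/186774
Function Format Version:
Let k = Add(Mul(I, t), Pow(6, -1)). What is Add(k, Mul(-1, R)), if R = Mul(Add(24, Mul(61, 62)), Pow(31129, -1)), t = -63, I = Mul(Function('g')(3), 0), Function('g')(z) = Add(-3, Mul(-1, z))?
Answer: Rational(8293, 186774) ≈ 0.044401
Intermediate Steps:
I = 0 (I = Mul(Add(-3, Mul(-1, 3)), 0) = Mul(Add(-3, -3), 0) = Mul(-6, 0) = 0)
R = Rational(3806, 31129) (R = Mul(Add(24, 3782), Rational(1, 31129)) = Mul(3806, Rational(1, 31129)) = Rational(3806, 31129) ≈ 0.12227)
k = Rational(1, 6) (k = Add(Mul(0, -63), Pow(6, -1)) = Add(0, Rational(1, 6)) = Rational(1, 6) ≈ 0.16667)
Add(k, Mul(-1, R)) = Add(Rational(1, 6), Mul(-1, Rational(3806, 31129))) = Add(Rational(1, 6), Rational(-3806, 31129)) = Rational(8293, 186774)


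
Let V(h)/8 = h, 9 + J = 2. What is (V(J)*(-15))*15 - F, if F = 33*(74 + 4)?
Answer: 10026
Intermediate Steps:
J = -7 (J = -9 + 2 = -7)
V(h) = 8*h
F = 2574 (F = 33*78 = 2574)
(V(J)*(-15))*15 - F = ((8*(-7))*(-15))*15 - 1*2574 = -56*(-15)*15 - 2574 = 840*15 - 2574 = 12600 - 2574 = 10026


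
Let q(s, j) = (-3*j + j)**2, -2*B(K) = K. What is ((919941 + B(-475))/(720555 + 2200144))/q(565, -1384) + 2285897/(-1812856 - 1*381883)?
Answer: -102307061226697825121/98227219386699862528 ≈ -1.0415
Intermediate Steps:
B(K) = -K/2
q(s, j) = 4*j**2 (q(s, j) = (-2*j)**2 = 4*j**2)
((919941 + B(-475))/(720555 + 2200144))/q(565, -1384) + 2285897/(-1812856 - 1*381883) = ((919941 - 1/2*(-475))/(720555 + 2200144))/((4*(-1384)**2)) + 2285897/(-1812856 - 1*381883) = ((919941 + 475/2)/2920699)/((4*1915456)) + 2285897/(-1812856 - 381883) = ((1840357/2)*(1/2920699))/7661824 + 2285897/(-2194739) = (1840357/5841398)*(1/7661824) + 2285897*(-1/2194739) = 1840357/44755763389952 - 2285897/2194739 = -102307061226697825121/98227219386699862528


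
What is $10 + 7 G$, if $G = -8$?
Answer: $-46$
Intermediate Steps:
$10 + 7 G = 10 + 7 \left(-8\right) = 10 - 56 = -46$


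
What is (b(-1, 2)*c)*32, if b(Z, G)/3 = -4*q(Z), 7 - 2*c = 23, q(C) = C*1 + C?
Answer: -6144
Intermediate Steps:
q(C) = 2*C (q(C) = C + C = 2*C)
c = -8 (c = 7/2 - 1/2*23 = 7/2 - 23/2 = -8)
b(Z, G) = -24*Z (b(Z, G) = 3*(-8*Z) = -24*Z)
(b(-1, 2)*c)*32 = (-24*(-1)*(-8))*32 = (24*(-8))*32 = -192*32 = -6144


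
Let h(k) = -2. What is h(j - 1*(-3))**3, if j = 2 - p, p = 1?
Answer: -8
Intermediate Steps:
j = 1 (j = 2 - 1*1 = 2 - 1 = 1)
h(j - 1*(-3))**3 = (-2)**3 = -8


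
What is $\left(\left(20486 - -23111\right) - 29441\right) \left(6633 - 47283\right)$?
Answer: $-575441400$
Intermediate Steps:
$\left(\left(20486 - -23111\right) - 29441\right) \left(6633 - 47283\right) = \left(\left(20486 + 23111\right) - 29441\right) \left(-40650\right) = \left(43597 - 29441\right) \left(-40650\right) = 14156 \left(-40650\right) = -575441400$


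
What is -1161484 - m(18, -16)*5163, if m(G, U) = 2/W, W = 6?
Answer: -1163205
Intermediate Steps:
m(G, U) = 1/3 (m(G, U) = 2/6 = 2*(1/6) = 1/3)
-1161484 - m(18, -16)*5163 = -1161484 - 5163/3 = -1161484 - 1*1721 = -1161484 - 1721 = -1163205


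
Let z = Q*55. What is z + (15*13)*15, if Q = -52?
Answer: 65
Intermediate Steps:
z = -2860 (z = -52*55 = -2860)
z + (15*13)*15 = -2860 + (15*13)*15 = -2860 + 195*15 = -2860 + 2925 = 65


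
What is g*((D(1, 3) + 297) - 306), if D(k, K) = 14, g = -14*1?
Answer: -70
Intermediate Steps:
g = -14
g*((D(1, 3) + 297) - 306) = -14*((14 + 297) - 306) = -14*(311 - 306) = -14*5 = -70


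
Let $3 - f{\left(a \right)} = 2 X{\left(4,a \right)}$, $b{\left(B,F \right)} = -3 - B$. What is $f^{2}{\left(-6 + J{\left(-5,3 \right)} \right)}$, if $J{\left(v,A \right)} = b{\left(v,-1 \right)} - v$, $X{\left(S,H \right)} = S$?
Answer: $25$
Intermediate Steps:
$J{\left(v,A \right)} = -3 - 2 v$ ($J{\left(v,A \right)} = \left(-3 - v\right) - v = -3 - 2 v$)
$f{\left(a \right)} = -5$ ($f{\left(a \right)} = 3 - 2 \cdot 4 = 3 - 8 = -5$)
$f^{2}{\left(-6 + J{\left(-5,3 \right)} \right)} = \left(-5\right)^{2} = 25$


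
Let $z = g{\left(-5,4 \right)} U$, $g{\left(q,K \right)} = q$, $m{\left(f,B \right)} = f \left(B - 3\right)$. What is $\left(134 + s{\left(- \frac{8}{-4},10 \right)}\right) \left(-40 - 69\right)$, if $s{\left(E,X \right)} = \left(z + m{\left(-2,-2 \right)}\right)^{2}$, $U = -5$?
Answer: $-148131$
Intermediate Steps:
$m{\left(f,B \right)} = f \left(-3 + B\right)$
$z = 25$ ($z = \left(-5\right) \left(-5\right) = 25$)
$s{\left(E,X \right)} = 1225$ ($s{\left(E,X \right)} = \left(25 - 2 \left(-3 - 2\right)\right)^{2} = \left(25 - -10\right)^{2} = \left(25 + 10\right)^{2} = 35^{2} = 1225$)
$\left(134 + s{\left(- \frac{8}{-4},10 \right)}\right) \left(-40 - 69\right) = \left(134 + 1225\right) \left(-40 - 69\right) = 1359 \left(-109\right) = -148131$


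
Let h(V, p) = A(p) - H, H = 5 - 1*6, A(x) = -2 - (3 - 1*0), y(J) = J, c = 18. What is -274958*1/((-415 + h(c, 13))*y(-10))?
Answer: -137479/2095 ≈ -65.622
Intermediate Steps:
A(x) = -5 (A(x) = -2 - (3 + 0) = -2 - 1*3 = -2 - 3 = -5)
H = -1 (H = 5 - 6 = -1)
h(V, p) = -4 (h(V, p) = -5 - 1*(-1) = -5 + 1 = -4)
-274958*1/((-415 + h(c, 13))*y(-10)) = -274958*(-1/(10*(-415 - 4))) = -274958/((-419*(-10))) = -274958/4190 = -274958*1/4190 = -137479/2095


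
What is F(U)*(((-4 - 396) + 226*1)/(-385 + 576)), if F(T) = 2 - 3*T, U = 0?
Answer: -348/191 ≈ -1.8220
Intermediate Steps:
F(U)*(((-4 - 396) + 226*1)/(-385 + 576)) = (2 - 3*0)*(((-4 - 396) + 226*1)/(-385 + 576)) = (2 + 0)*((-400 + 226)/191) = 2*(-174*1/191) = 2*(-174/191) = -348/191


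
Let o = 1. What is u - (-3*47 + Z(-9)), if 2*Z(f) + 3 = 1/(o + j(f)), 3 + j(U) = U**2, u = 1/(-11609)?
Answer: 130682434/917111 ≈ 142.49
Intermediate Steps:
u = -1/11609 ≈ -8.6140e-5
j(U) = -3 + U**2
Z(f) = -3/2 + 1/(2*(-2 + f**2)) (Z(f) = -3/2 + 1/(2*(1 + (-3 + f**2))) = -3/2 + 1/(2*(-2 + f**2)))
u - (-3*47 + Z(-9)) = -1/11609 - (-3*47 + (7 - 3*(-9)**2)/(2*(-2 + (-9)**2))) = -1/11609 - (-141 + (7 - 3*81)/(2*(-2 + 81))) = -1/11609 - (-141 + (1/2)*(7 - 243)/79) = -1/11609 - (-141 + (1/2)*(1/79)*(-236)) = -1/11609 - (-141 - 118/79) = -1/11609 - 1*(-11257/79) = -1/11609 + 11257/79 = 130682434/917111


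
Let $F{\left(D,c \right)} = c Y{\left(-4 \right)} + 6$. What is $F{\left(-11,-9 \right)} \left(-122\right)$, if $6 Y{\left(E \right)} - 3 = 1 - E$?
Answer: $732$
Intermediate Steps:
$Y{\left(E \right)} = \frac{2}{3} - \frac{E}{6}$ ($Y{\left(E \right)} = \frac{1}{2} + \frac{1 - E}{6} = \frac{1}{2} - \left(- \frac{1}{6} + \frac{E}{6}\right) = \frac{2}{3} - \frac{E}{6}$)
$F{\left(D,c \right)} = 6 + \frac{4 c}{3}$ ($F{\left(D,c \right)} = c \left(\frac{2}{3} - - \frac{2}{3}\right) + 6 = c \left(\frac{2}{3} + \frac{2}{3}\right) + 6 = c \frac{4}{3} + 6 = \frac{4 c}{3} + 6 = 6 + \frac{4 c}{3}$)
$F{\left(-11,-9 \right)} \left(-122\right) = \left(6 + \frac{4}{3} \left(-9\right)\right) \left(-122\right) = \left(6 - 12\right) \left(-122\right) = \left(-6\right) \left(-122\right) = 732$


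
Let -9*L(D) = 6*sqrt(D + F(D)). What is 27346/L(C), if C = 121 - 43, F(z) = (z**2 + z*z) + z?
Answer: -13673*sqrt(3081)/2054 ≈ -369.50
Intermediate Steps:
F(z) = z + 2*z**2 (F(z) = (z**2 + z**2) + z = 2*z**2 + z = z + 2*z**2)
C = 78
L(D) = -2*sqrt(D + D*(1 + 2*D))/3
27346/L(C) = 27346/((-2*sqrt(2)*sqrt(78*(1 + 78))/3)) = 27346/((-2*sqrt(2)*sqrt(78*79)/3)) = 27346/((-2*sqrt(2)*sqrt(6162)/3)) = 27346/((-4*sqrt(3081)/3)) = 27346*(-sqrt(3081)/4108) = -13673*sqrt(3081)/2054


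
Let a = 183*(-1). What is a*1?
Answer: -183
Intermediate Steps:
a = -183
a*1 = -183*1 = -183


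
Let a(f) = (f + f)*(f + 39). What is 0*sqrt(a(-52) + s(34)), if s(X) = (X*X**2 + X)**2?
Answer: 0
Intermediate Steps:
s(X) = (X + X**3)**2 (s(X) = (X**3 + X)**2 = (X + X**3)**2)
a(f) = 2*f*(39 + f) (a(f) = (2*f)*(39 + f) = 2*f*(39 + f))
0*sqrt(a(-52) + s(34)) = 0*sqrt(2*(-52)*(39 - 52) + 34**2*(1 + 34**2)**2) = 0*sqrt(2*(-52)*(-13) + 1156*(1 + 1156)**2) = 0*sqrt(1352 + 1156*1157**2) = 0*sqrt(1352 + 1156*1338649) = 0*sqrt(1352 + 1547478244) = 0*sqrt(1547479596) = 0*(26*sqrt(2289171)) = 0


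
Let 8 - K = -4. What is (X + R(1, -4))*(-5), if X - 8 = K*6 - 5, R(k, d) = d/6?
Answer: -1115/3 ≈ -371.67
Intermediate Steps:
K = 12 (K = 8 - 1*(-4) = 8 + 4 = 12)
R(k, d) = d/6 (R(k, d) = d*(⅙) = d/6)
X = 75 (X = 8 + (12*6 - 5) = 8 + (72 - 5) = 8 + 67 = 75)
(X + R(1, -4))*(-5) = (75 + (⅙)*(-4))*(-5) = (75 - ⅔)*(-5) = (223/3)*(-5) = -1115/3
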